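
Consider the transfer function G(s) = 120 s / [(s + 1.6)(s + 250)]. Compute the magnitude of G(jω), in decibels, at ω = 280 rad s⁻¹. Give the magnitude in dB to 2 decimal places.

-9.91 dB

|j280| = 280
|j280 + 1.6| = √(280² + 1.6²) = 280
|j280 + 250| = √(280² + 250²) = 375.4
|G(j280)| = 120 × 280 / (280 × 375.4) = 0.31968
20 log₁₀(0.31968) = -9.906 dB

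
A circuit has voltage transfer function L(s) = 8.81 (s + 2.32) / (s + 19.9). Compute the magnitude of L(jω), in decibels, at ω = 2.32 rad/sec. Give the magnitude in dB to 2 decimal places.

|j2.32 + 2.32| = √(2.32² + 2.32²) = 3.281
|j2.32 + 19.9| = √(2.32² + 19.9²) = 20.03
|L(j2.32)| = 8.81 × 3.281 / 20.03 = 1.4428
20 log₁₀(1.4428) = 3.184 dB

3.18 dB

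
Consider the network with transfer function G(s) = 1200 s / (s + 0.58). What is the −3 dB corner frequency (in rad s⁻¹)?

0.58 rad s⁻¹

For a single-pole high-pass, the −3 dB point is at the pole: ω = 0.58 rad s⁻¹.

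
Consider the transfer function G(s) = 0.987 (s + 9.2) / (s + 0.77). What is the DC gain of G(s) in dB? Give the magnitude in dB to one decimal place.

G(0) = 0.987 × 9.2 / 0.77 = 11.793
20 log₁₀(11.793) = 21.43 dB

21.4 dB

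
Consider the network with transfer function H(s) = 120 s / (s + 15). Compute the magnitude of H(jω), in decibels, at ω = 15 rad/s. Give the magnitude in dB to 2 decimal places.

38.57 dB

|j15| = 15
|j15 + 15| = √(15² + 15²) = 21.21
|H(j15)| = 120 × 15 / 21.21 = 84.853
20 log₁₀(84.853) = 38.573 dB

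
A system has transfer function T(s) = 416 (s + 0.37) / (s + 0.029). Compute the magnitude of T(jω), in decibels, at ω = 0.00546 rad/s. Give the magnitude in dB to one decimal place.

|j0.00546 + 0.37| = √(0.00546² + 0.37²) = 0.37
|j0.00546 + 0.029| = √(0.00546² + 0.029²) = 0.02951
|T(j0.00546)| = 416 × 0.37 / 0.02951 = 5216.5
20 log₁₀(5216.5) = 74.35 dB

74.3 dB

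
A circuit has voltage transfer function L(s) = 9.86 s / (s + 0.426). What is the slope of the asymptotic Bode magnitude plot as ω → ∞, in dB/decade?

0 dB/decade

With 1 zero and 1 pole, the high-frequency asymptotic slope is 20 × (1 − 1) = 0 dB/decade.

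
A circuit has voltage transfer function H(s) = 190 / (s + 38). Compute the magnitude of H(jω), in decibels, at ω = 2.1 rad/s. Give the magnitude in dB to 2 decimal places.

13.97 dB

|j2.1 + 38| = √(2.1² + 38²) = 38.06
|H(j2.1)| = 190 / 38.06 = 4.9924
20 log₁₀(4.9924) = 13.966 dB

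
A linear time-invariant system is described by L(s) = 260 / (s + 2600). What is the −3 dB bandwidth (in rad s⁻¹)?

For a single-pole low-pass, the −3 dB point is at the pole: ω = 2600 rad s⁻¹.

2600 rad s⁻¹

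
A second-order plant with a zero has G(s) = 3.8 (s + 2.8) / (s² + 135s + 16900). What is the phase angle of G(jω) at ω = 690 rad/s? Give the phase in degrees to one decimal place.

∠(j690 + 2.8) = arctan(690/2.8) = 89.77°
∠[(j690)² + 135(j690) + 16900] = ∠[-4.592e+05 + j93150] = 168.53°
∠G(j690) = 89.77° − 168.53° = -78.77°

-78.8°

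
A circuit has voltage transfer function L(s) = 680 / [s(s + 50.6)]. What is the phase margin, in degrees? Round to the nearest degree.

Gain crossover: |L(jω)| = 1 at ω ≈ 13 rad s⁻¹.
∠L(j13) = −90° − arctan(13/50.6) ≈ -104.42°
PM = 180° + (-104.42°) = 75.58°

76°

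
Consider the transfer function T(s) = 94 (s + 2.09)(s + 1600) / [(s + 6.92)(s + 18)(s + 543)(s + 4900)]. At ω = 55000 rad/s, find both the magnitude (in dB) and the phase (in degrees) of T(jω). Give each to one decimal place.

|j55000 + 2.09| = √(55000² + 2.09²) = 5.5e+04
|j55000 + 1600| = √(55000² + 1600²) = 5.502e+04
|j55000 + 6.92| = √(55000² + 6.92²) = 5.5e+04
|j55000 + 18| = √(55000² + 18²) = 5.5e+04
|j55000 + 543| = √(55000² + 543²) = 5.5e+04
|j55000 + 4900| = √(55000² + 4900²) = 5.522e+04
|T(j55000)| = 94 × 5.5e+04 × 5.502e+04 / (5.5e+04 × 5.5e+04 × 5.5e+04 × 5.522e+04) = 3.0963e-08
20 log₁₀(3.0963e-08) = -150.18 dB
∠(j55000 + 2.09) = arctan(55000/2.09) = 90.00°
∠(j55000 + 1600) = arctan(55000/1600) = 88.33°
∠(j55000 + 6.92) = arctan(55000/6.92) = 89.99°
∠(j55000 + 18) = arctan(55000/18) = 89.98°
∠(j55000 + 543) = arctan(55000/543) = 89.43°
∠(j55000 + 4900) = arctan(55000/4900) = 84.91°
∠T(j55000) = 90.00° + 88.33° − (89.99° + 89.98° + 89.43° + 84.91°) = -175.99°

|T| = -150.2 dB, ∠T = -176.0 deg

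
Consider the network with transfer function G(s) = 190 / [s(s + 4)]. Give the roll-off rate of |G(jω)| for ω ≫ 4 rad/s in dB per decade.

-40 dB/decade

With 0 zeros and 2 poles, the high-frequency asymptotic slope is 20 × (0 − 2) = -40 dB/decade.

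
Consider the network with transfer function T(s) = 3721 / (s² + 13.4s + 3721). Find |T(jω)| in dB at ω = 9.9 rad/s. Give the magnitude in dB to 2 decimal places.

|(j9.9)² + 13.4(j9.9) + 3721| = |3623 + j132.66| = 3625
|T(j9.9)| = 3721 / 3625 = 1.0264
20 log₁₀(1.0264) = 0.226 dB

0.23 dB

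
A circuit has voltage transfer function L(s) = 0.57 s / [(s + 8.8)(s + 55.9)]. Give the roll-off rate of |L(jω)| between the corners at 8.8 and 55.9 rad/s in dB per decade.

In this band the factors already past their corner are: 1 differentiator zero, pole at 8.8; net slope = 0 dB/decade.

0 dB/decade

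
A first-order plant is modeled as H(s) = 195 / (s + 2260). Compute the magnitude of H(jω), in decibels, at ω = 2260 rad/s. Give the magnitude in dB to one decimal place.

-24.3 dB

|j2260 + 2260| = √(2260² + 2260²) = 3196
|H(j2260)| = 195 / 3196 = 0.061011
20 log₁₀(0.061011) = -24.29 dB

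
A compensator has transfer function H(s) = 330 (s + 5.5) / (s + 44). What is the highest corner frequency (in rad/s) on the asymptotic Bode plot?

Break frequencies occur at each pole and zero magnitude: 5.5 rad/s, 44 rad/s.
The highest is 44 rad/s.

44 rad/s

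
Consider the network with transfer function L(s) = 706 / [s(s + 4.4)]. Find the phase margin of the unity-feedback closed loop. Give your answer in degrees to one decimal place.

Gain crossover: |L(jω)| = 1 at ω ≈ 26.4 rad/sec.
∠L(j26.4) = −90° − arctan(26.4/4.4) ≈ -170.53°
PM = 180° + (-170.53°) = 9.47°

9.5 deg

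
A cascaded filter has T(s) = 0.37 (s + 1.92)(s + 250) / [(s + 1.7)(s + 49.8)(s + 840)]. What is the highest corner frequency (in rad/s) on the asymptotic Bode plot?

Break frequencies occur at each pole and zero magnitude: 1.7 rad/s, 1.92 rad/s, 49.8 rad/s, 250 rad/s, 840 rad/s.
The highest is 840 rad/s.

840 rad/s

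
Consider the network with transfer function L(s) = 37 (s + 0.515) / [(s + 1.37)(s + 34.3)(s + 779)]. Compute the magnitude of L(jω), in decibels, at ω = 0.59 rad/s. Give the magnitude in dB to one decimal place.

-62.8 dB

|j0.59 + 0.515| = √(0.59² + 0.515²) = 0.7832
|j0.59 + 1.37| = √(0.59² + 1.37²) = 1.492
|j0.59 + 34.3| = √(0.59² + 34.3²) = 34.31
|j0.59 + 779| = √(0.59² + 779²) = 779
|L(j0.59)| = 37 × 0.7832 / (1.492 × 34.31 × 779) = 0.00072692
20 log₁₀(0.00072692) = -62.77 dB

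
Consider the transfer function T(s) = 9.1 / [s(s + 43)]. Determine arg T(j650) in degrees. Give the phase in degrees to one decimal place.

∠(j650 + 43) = arctan(650/43) = 86.22°
∠(j650) = 90.00°
∠T(j650) = − (86.22° + 90.00°) = -176.22°

-176.2°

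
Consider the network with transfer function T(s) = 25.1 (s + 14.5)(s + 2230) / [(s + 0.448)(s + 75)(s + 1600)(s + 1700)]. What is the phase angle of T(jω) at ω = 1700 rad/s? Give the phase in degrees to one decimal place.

∠(j1700 + 14.5) = arctan(1700/14.5) = 89.51°
∠(j1700 + 2230) = arctan(1700/2230) = 37.32°
∠(j1700 + 0.448) = arctan(1700/0.448) = 89.98°
∠(j1700 + 75) = arctan(1700/75) = 87.47°
∠(j1700 + 1600) = arctan(1700/1600) = 46.74°
∠(j1700 + 1700) = arctan(1700/1700) = 45.00°
∠T(j1700) = 89.51° + 37.32° − (89.98° + 87.47° + 46.74° + 45.00°) = -142.36°

-142.4 deg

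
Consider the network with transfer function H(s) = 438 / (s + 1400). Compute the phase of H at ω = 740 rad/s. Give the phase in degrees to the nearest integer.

-28°

∠(j740 + 1400) = arctan(740/1400) = 27.86°
∠H(j740) = −27.86° = -27.86°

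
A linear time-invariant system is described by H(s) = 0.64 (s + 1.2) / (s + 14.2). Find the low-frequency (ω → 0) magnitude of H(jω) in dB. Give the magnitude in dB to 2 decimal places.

H(0) = 0.64 × 1.2 / 14.2 = 0.054085
20 log₁₀(0.054085) = -25.339 dB

-25.34 dB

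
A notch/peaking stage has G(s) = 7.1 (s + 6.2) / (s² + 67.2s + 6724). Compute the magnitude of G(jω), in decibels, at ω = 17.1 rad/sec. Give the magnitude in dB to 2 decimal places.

-34.08 dB

|j17.1 + 6.2| = √(17.1² + 6.2²) = 18.19
|(j17.1)² + 67.2(j17.1) + 6724| = |6431.6 + j1149.1| = 6533
|G(j17.1)| = 7.1 × 18.19 / 6533 = 0.019767
20 log₁₀(0.019767) = -34.081 dB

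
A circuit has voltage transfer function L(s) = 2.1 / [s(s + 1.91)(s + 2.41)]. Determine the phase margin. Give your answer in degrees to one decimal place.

66.8°

Gain crossover: |L(jω)| = 1 at ω ≈ 0.438 rad/s.
∠L(j0.438) = −90° − arctan(0.438/1.91) − arctan(0.438/2.41) ≈ -113.19°
PM = 180° + (-113.19°) = 66.81°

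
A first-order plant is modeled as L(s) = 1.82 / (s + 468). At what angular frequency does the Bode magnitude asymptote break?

468 rad/sec

The single real pole at s = −468 gives a corner at ω = 468 rad/sec.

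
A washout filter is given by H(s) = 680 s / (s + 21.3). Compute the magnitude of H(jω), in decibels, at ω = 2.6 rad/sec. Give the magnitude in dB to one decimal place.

|j2.6| = 2.6
|j2.6 + 21.3| = √(2.6² + 21.3²) = 21.46
|H(j2.6)| = 680 × 2.6 / 21.46 = 82.393
20 log₁₀(82.393) = 38.32 dB

38.3 dB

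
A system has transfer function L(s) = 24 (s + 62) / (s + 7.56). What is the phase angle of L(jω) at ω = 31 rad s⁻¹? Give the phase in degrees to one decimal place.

∠(j31 + 62) = arctan(31/62) = 26.57°
∠(j31 + 7.56) = arctan(31/7.56) = 76.29°
∠L(j31) = 26.57° − 76.29° = -49.73°

-49.7°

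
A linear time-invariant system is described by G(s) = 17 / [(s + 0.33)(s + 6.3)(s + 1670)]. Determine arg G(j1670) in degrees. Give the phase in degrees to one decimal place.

∠(j1670 + 0.33) = arctan(1670/0.33) = 89.99°
∠(j1670 + 6.3) = arctan(1670/6.3) = 89.78°
∠(j1670 + 1670) = arctan(1670/1670) = 45.00°
∠G(j1670) = − (89.99° + 89.78° + 45.00°) = -224.77°

-224.8°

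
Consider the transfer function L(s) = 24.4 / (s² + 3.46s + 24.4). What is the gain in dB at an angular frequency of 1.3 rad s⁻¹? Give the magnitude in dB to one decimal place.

0.5 dB

|(j1.3)² + 3.46(j1.3) + 24.4| = |22.71 + j4.498| = 23.15
|L(j1.3)| = 24.4 / 23.15 = 1.0539
20 log₁₀(1.0539) = 0.46 dB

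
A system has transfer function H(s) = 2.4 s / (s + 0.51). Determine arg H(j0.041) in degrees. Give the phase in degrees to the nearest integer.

∠(j0.041) = 90.00°
∠(j0.041 + 0.51) = arctan(0.041/0.51) = 4.60°
∠H(j0.041) = 90.00° − 4.60° = 85.40°

85°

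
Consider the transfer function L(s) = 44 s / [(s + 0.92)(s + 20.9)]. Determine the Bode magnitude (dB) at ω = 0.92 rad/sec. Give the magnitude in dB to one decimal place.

3.4 dB

|j0.92| = 0.92
|j0.92 + 0.92| = √(0.92² + 0.92²) = 1.301
|j0.92 + 20.9| = √(0.92² + 20.9²) = 20.92
|L(j0.92)| = 44 × 0.92 / (1.301 × 20.92) = 1.4872
20 log₁₀(1.4872) = 3.45 dB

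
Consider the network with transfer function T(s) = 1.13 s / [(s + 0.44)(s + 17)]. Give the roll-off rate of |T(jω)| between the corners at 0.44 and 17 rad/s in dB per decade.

In this band the factors already past their corner are: 1 differentiator zero, pole at 0.44; net slope = 0 dB/decade.

0 dB/decade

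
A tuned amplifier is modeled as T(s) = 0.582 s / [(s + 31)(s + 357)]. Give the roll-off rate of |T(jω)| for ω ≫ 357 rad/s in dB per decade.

With 1 zero and 2 poles, the high-frequency asymptotic slope is 20 × (1 − 2) = -20 dB/decade.

-20 dB/decade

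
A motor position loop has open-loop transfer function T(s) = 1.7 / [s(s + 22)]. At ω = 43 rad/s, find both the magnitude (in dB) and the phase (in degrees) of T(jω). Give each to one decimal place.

|T| = -61.7 dB, ∠T = -152.9°

|j43 + 22| = √(43² + 22²) = 48.3
|j43| = 43
|T(j43)| = 1.7 / (48.3 × 43) = 0.00081851
20 log₁₀(0.00081851) = -61.74 dB
∠(j43 + 22) = arctan(43/22) = 62.90°
∠(j43) = 90.00°
∠T(j43) = − (62.90° + 90.00°) = -152.90°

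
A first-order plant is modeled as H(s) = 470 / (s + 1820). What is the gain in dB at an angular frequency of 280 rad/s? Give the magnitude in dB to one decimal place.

|j280 + 1820| = √(280² + 1820²) = 1841
|H(j280)| = 470 / 1841 = 0.25524
20 log₁₀(0.25524) = -11.86 dB

-11.9 dB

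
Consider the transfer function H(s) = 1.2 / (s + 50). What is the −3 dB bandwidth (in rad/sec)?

For a single-pole low-pass, the −3 dB point is at the pole: ω = 50 rad/sec.

50 rad/sec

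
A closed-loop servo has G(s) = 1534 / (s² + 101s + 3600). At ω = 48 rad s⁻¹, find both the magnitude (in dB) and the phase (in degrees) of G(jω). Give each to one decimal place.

|G| = -10.3 dB, ∠G = -75.0°

|(j48)² + 101(j48) + 3600| = |1296 + j4848| = 5018
|G(j48)| = 1534 / 5018 = 0.30568
20 log₁₀(0.30568) = -10.29 dB
∠[(j48)² + 101(j48) + 3600] = ∠[1296 + j4848] = 75.03°
∠G(j48) = −75.03° = -75.03°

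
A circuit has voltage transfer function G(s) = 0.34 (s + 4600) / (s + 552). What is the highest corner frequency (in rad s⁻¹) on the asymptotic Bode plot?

Break frequencies occur at each pole and zero magnitude: 552 rad s⁻¹, 4600 rad s⁻¹.
The highest is 4600 rad s⁻¹.

4600 rad s⁻¹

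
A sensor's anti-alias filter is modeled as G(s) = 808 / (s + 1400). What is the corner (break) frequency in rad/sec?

1400 rad/sec

The single real pole at s = −1400 gives a corner at ω = 1400 rad/sec.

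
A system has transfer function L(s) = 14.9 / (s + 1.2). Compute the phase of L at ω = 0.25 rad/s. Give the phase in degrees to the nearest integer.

∠(j0.25 + 1.2) = arctan(0.25/1.2) = 11.77°
∠L(j0.25) = −11.77° = -11.77°

-12°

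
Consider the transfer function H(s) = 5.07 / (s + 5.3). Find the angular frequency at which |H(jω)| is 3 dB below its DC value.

For a single-pole low-pass, the −3 dB point is at the pole: ω = 5.3 rad/sec.

5.3 rad/sec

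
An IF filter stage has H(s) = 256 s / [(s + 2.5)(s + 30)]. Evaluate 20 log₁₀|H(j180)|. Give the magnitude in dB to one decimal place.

2.9 dB

|j180| = 180
|j180 + 2.5| = √(180² + 2.5²) = 180
|j180 + 30| = √(180² + 30²) = 182.5
|H(j180)| = 256 × 180 / (180 × 182.5) = 1.4027
20 log₁₀(1.4027) = 2.94 dB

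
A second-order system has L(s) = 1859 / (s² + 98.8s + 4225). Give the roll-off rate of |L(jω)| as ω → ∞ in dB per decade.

With 0 zeros and 2 poles, the high-frequency asymptotic slope is 20 × (0 − 2) = -40 dB/decade.

-40 dB/decade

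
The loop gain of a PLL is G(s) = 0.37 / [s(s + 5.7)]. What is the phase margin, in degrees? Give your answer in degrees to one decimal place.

Gain crossover: |G(jω)| = 1 at ω ≈ 0.0649 rad/sec.
∠G(j0.0649) = −90° − arctan(0.0649/5.7) ≈ -90.65°
PM = 180° + (-90.65°) = 89.35°

89.3°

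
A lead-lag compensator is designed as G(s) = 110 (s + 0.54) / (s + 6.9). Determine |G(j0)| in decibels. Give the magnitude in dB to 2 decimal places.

18.70 dB

G(0) = 110 × 0.54 / 6.9 = 8.6087
20 log₁₀(8.6087) = 18.699 dB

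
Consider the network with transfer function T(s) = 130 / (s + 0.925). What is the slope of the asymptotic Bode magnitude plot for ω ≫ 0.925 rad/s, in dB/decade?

-20 dB/decade

With 0 zeros and 1 pole, the high-frequency asymptotic slope is 20 × (0 − 1) = -20 dB/decade.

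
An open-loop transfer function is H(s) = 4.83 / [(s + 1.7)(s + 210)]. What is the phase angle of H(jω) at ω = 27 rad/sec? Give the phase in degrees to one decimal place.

-93.7°

∠(j27 + 1.7) = arctan(27/1.7) = 86.40°
∠(j27 + 210) = arctan(27/210) = 7.33°
∠H(j27) = − (86.40° + 7.33°) = -93.72°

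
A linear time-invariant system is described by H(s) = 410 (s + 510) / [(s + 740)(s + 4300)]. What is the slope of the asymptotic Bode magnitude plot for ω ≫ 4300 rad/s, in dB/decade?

With 1 zero and 2 poles, the high-frequency asymptotic slope is 20 × (1 − 2) = -20 dB/decade.

-20 dB/decade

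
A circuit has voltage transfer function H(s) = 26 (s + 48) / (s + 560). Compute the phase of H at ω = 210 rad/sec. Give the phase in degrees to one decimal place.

56.6°

∠(j210 + 48) = arctan(210/48) = 77.12°
∠(j210 + 560) = arctan(210/560) = 20.56°
∠H(j210) = 77.12° − 20.56° = 56.57°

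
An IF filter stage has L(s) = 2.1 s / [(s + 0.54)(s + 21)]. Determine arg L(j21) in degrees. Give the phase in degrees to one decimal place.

∠(j21) = 90.00°
∠(j21 + 0.54) = arctan(21/0.54) = 88.53°
∠(j21 + 21) = arctan(21/21) = 45.00°
∠L(j21) = 90.00° − (88.53° + 45.00°) = -43.53°

-43.5 deg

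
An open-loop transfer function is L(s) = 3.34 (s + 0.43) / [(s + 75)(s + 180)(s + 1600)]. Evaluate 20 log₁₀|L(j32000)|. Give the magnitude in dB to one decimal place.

-169.7 dB

|j32000 + 0.43| = √(32000² + 0.43²) = 3.2e+04
|j32000 + 75| = √(32000² + 75²) = 3.2e+04
|j32000 + 180| = √(32000² + 180²) = 3.2e+04
|j32000 + 1600| = √(32000² + 1600²) = 3.204e+04
|L(j32000)| = 3.34 × 3.2e+04 / (3.2e+04 × 3.2e+04 × 3.204e+04) = 3.2576e-09
20 log₁₀(3.2576e-09) = -169.74 dB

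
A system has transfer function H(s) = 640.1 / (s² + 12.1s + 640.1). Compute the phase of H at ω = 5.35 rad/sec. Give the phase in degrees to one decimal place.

∠[(j5.35)² + 12.1(j5.35) + 640.1] = ∠[611.48 + j64.735] = 6.04°
∠H(j5.35) = −6.04° = -6.04°

-6.0 deg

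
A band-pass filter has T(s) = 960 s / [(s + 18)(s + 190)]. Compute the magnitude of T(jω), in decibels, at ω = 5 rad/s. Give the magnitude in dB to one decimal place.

2.6 dB

|j5| = 5
|j5 + 18| = √(5² + 18²) = 18.68
|j5 + 190| = √(5² + 190²) = 190.1
|T(j5)| = 960 × 5 / (18.68 × 190.1) = 1.3518
20 log₁₀(1.3518) = 2.62 dB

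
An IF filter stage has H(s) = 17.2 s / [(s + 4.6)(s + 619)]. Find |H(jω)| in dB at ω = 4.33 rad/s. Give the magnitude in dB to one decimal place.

-34.4 dB

|j4.33| = 4.33
|j4.33 + 4.6| = √(4.33² + 4.6²) = 6.317
|j4.33 + 619| = √(4.33² + 619²) = 619
|H(j4.33)| = 17.2 × 4.33 / (6.317 × 619) = 0.019045
20 log₁₀(0.019045) = -34.40 dB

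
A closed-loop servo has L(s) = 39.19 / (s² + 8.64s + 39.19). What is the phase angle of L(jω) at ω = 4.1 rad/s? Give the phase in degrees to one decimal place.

∠[(j4.1)² + 8.64(j4.1) + 39.19] = ∠[22.38 + j35.424] = 57.72°
∠L(j4.1) = −57.72° = -57.72°

-57.7°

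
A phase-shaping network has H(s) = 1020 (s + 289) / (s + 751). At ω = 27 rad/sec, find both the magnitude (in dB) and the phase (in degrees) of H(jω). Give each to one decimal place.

|H| = 51.9 dB, ∠H = 3.3 deg

|j27 + 289| = √(27² + 289²) = 290.3
|j27 + 751| = √(27² + 751²) = 751.5
|H(j27)| = 1020 × 290.3 / 751.5 = 393.97
20 log₁₀(393.97) = 51.91 dB
∠(j27 + 289) = arctan(27/289) = 5.34°
∠(j27 + 751) = arctan(27/751) = 2.06°
∠H(j27) = 5.34° − 2.06° = 3.28°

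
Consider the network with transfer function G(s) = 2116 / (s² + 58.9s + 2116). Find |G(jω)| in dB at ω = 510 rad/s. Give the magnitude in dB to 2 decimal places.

|(j510)² + 58.9(j510) + 2116| = |-2.5798e+05 + j30039| = 2.597e+05
|G(j510)| = 2116 / 2.597e+05 = 0.008147
20 log₁₀(0.008147) = -41.780 dB

-41.78 dB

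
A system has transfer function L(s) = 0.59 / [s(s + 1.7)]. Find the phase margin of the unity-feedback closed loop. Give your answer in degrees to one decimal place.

Gain crossover: |L(jω)| = 1 at ω ≈ 0.34 rad/s.
∠L(j0.34) = −90° − arctan(0.34/1.7) ≈ -101.32°
PM = 180° + (-101.32°) = 78.68°

78.7°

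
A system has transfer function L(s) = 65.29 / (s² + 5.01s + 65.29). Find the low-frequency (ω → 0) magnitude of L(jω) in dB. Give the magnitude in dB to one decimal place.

L(0) = 65.29 / 65.29 = 1
20 log₁₀(1) = 0.00 dB

0.0 dB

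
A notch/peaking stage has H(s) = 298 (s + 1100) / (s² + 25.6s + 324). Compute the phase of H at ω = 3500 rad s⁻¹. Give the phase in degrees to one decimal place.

∠(j3500 + 1100) = arctan(3500/1100) = 72.55°
∠[(j3500)² + 25.6(j3500) + 324] = ∠[-1.225e+07 + j89600] = 179.58°
∠H(j3500) = 72.55° − 179.58° = -107.03°

-107.0°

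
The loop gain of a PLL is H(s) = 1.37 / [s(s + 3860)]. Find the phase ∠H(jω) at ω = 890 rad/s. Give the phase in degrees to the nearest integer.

∠(j890 + 3860) = arctan(890/3860) = 12.98°
∠(j890) = 90.00°
∠H(j890) = − (12.98° + 90.00°) = -102.98°

-103°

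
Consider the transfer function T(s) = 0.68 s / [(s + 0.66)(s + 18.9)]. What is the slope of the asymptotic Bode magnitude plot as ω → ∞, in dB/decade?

-20 dB/decade

With 1 zero and 2 poles, the high-frequency asymptotic slope is 20 × (1 − 2) = -20 dB/decade.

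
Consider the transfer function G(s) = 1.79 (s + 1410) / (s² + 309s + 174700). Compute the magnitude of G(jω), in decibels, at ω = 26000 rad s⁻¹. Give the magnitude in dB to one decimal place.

-83.2 dB

|j26000 + 1410| = √(26000² + 1410²) = 2.604e+04
|(j26000)² + 309(j26000) + 174700| = |-6.7583e+08 + j8.034e+06| = 6.759e+08
|G(j26000)| = 1.79 × 2.604e+04 / 6.759e+08 = 6.896e-05
20 log₁₀(6.896e-05) = -83.23 dB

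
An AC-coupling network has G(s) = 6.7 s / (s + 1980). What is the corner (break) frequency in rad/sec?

1980 rad/sec

The single real pole at s = −1980 gives a corner at ω = 1980 rad/sec.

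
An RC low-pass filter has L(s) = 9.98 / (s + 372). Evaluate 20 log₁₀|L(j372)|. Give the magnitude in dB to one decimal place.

-34.4 dB

|j372 + 372| = √(372² + 372²) = 526.1
|L(j372)| = 9.98 / 526.1 = 0.01897
20 log₁₀(0.01897) = -34.44 dB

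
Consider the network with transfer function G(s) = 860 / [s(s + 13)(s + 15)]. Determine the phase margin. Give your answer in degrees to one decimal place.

57.5°

Gain crossover: |G(jω)| = 1 at ω ≈ 4.06 rad/s.
∠G(j4.06) = −90° − arctan(4.06/13) − arctan(4.06/15) ≈ -122.51°
PM = 180° + (-122.51°) = 57.49°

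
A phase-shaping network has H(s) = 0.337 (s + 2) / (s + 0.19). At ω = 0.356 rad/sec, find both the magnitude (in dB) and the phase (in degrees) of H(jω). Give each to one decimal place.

|j0.356 + 2| = √(0.356² + 2²) = 2.031
|j0.356 + 0.19| = √(0.356² + 0.19²) = 0.4035
|H(j0.356)| = 0.337 × 2.031 / 0.4035 = 1.6965
20 log₁₀(1.6965) = 4.59 dB
∠(j0.356 + 2) = arctan(0.356/2) = 10.09°
∠(j0.356 + 0.19) = arctan(0.356/0.19) = 61.91°
∠H(j0.356) = 10.09° − 61.91° = -51.82°

|H| = 4.6 dB, ∠H = -51.8 deg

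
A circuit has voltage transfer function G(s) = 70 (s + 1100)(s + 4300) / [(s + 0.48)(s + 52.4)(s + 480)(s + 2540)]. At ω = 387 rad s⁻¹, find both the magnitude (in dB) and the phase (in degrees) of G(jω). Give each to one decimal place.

|j387 + 1100| = √(387² + 1100²) = 1166
|j387 + 4300| = √(387² + 4300²) = 4317
|j387 + 0.48| = √(387² + 0.48²) = 387
|j387 + 52.4| = √(387² + 52.4²) = 390.5
|j387 + 480| = √(387² + 480²) = 616.6
|j387 + 2540| = √(387² + 2540²) = 2569
|G(j387)| = 70 × 1166 × 4317 / (387 × 390.5 × 616.6 × 2569) = 0.0014719
20 log₁₀(0.0014719) = -56.64 dB
∠(j387 + 1100) = arctan(387/1100) = 19.38°
∠(j387 + 4300) = arctan(387/4300) = 5.14°
∠(j387 + 0.48) = arctan(387/0.48) = 89.93°
∠(j387 + 52.4) = arctan(387/52.4) = 82.29°
∠(j387 + 480) = arctan(387/480) = 38.88°
∠(j387 + 2540) = arctan(387/2540) = 8.66°
∠G(j387) = 19.38° + 5.14° − (89.93° + 82.29° + 38.88° + 8.66°) = -195.23°

|G| = -56.6 dB, ∠G = -195.2 deg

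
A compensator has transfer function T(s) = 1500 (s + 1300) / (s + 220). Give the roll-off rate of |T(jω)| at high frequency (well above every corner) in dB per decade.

0 dB/decade

With 1 zero and 1 pole, the high-frequency asymptotic slope is 20 × (1 − 1) = 0 dB/decade.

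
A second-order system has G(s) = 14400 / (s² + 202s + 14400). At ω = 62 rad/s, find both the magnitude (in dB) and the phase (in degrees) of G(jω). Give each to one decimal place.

|(j62)² + 202(j62) + 14400| = |10556 + j12524| = 1.638e+04
|G(j62)| = 14400 / 1.638e+04 = 0.87916
20 log₁₀(0.87916) = -1.12 dB
∠[(j62)² + 202(j62) + 14400] = ∠[10556 + j12524] = 49.87°
∠G(j62) = −49.87° = -49.87°

|G| = -1.1 dB, ∠G = -49.9°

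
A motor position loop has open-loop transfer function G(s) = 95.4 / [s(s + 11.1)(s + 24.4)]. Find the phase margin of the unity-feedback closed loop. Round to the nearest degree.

Gain crossover: |G(jω)| = 1 at ω ≈ 0.352 rad/s.
∠G(j0.352) = −90° − arctan(0.352/11.1) − arctan(0.352/24.4) ≈ -92.64°
PM = 180° + (-92.64°) = 87.36°

87°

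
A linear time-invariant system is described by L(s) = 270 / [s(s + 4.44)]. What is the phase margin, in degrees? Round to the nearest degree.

Gain crossover: |L(jω)| = 1 at ω ≈ 16.1 rad/s.
∠L(j16.1) = −90° − arctan(16.1/4.44) ≈ -164.61°
PM = 180° + (-164.61°) = 15.39°

15°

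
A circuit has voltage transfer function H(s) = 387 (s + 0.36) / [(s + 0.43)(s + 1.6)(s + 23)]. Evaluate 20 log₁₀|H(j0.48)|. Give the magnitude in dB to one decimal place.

|j0.48 + 0.36| = √(0.48² + 0.36²) = 0.6
|j0.48 + 0.43| = √(0.48² + 0.43²) = 0.6444
|j0.48 + 1.6| = √(0.48² + 1.6²) = 1.67
|j0.48 + 23| = √(0.48² + 23²) = 23.01
|H(j0.48)| = 387 × 0.6 / (0.6444 × 1.67 × 23.01) = 9.3762
20 log₁₀(9.3762) = 19.44 dB

19.4 dB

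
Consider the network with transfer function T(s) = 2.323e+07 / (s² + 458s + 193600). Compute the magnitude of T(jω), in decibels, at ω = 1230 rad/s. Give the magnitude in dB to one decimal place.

|(j1230)² + 458(j1230) + 193600| = |-1.3193e+06 + j5.6334e+05| = 1.435e+06
|T(j1230)| = 2.323e+07 / 1.435e+06 = 16.193
20 log₁₀(16.193) = 24.19 dB

24.2 dB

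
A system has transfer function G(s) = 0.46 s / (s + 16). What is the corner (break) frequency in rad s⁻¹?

16 rad s⁻¹

The single real pole at s = −16 gives a corner at ω = 16 rad s⁻¹.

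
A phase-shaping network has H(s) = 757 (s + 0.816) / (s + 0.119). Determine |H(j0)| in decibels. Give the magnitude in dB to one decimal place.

H(0) = 757 × 0.816 / 0.119 = 5190.9
20 log₁₀(5190.9) = 74.30 dB

74.3 dB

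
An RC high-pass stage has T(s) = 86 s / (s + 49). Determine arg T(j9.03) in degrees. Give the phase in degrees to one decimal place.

∠(j9.03) = 90.00°
∠(j9.03 + 49) = arctan(9.03/49) = 10.44°
∠T(j9.03) = 90.00° − 10.44° = 79.56°

79.6°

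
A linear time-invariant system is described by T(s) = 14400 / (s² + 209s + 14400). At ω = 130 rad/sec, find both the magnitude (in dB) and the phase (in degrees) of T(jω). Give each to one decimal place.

|T| = -5.6 dB, ∠T = -95.3°

|(j130)² + 209(j130) + 14400| = |-2500 + j27170| = 2.728e+04
|T(j130)| = 14400 / 2.728e+04 = 0.52777
20 log₁₀(0.52777) = -5.55 dB
∠[(j130)² + 209(j130) + 14400] = ∠[-2500 + j27170] = 95.26°
∠T(j130) = −95.26° = -95.26°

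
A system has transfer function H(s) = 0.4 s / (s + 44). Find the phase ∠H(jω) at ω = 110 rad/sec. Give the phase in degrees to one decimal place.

∠(j110) = 90.00°
∠(j110 + 44) = arctan(110/44) = 68.20°
∠H(j110) = 90.00° − 68.20° = 21.80°

21.8°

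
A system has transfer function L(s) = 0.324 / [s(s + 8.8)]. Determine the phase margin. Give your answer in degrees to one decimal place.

89.8°

Gain crossover: |L(jω)| = 1 at ω ≈ 0.0368 rad/sec.
∠L(j0.0368) = −90° − arctan(0.0368/8.8) ≈ -90.24°
PM = 180° + (-90.24°) = 89.76°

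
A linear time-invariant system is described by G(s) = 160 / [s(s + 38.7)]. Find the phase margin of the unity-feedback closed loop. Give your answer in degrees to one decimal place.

83.9°

Gain crossover: |G(jω)| = 1 at ω ≈ 4.11 rad s⁻¹.
∠G(j4.11) = −90° − arctan(4.11/38.7) ≈ -96.06°
PM = 180° + (-96.06°) = 83.94°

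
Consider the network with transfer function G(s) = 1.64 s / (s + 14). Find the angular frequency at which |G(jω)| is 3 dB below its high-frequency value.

For a single-pole high-pass, the −3 dB point is at the pole: ω = 14 rad/s.

14 rad/s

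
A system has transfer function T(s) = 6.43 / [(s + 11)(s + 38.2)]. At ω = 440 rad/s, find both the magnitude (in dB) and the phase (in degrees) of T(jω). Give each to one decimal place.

|j440 + 11| = √(440² + 11²) = 440.1
|j440 + 38.2| = √(440² + 38.2²) = 441.7
|T(j440)| = 6.43 / (440.1 × 441.7) = 3.3078e-05
20 log₁₀(3.3078e-05) = -89.61 dB
∠(j440 + 11) = arctan(440/11) = 88.57°
∠(j440 + 38.2) = arctan(440/38.2) = 85.04°
∠T(j440) = − (88.57° + 85.04°) = -173.61°

|T| = -89.6 dB, ∠T = -173.6°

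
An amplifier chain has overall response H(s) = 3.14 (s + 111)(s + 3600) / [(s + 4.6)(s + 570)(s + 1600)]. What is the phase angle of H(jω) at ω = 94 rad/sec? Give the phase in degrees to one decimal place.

-58.2 deg

∠(j94 + 111) = arctan(94/111) = 40.26°
∠(j94 + 3600) = arctan(94/3600) = 1.50°
∠(j94 + 4.6) = arctan(94/4.6) = 87.20°
∠(j94 + 570) = arctan(94/570) = 9.36°
∠(j94 + 1600) = arctan(94/1600) = 3.36°
∠H(j94) = 40.26° + 1.50° − (87.20° + 9.36° + 3.36°) = -58.17°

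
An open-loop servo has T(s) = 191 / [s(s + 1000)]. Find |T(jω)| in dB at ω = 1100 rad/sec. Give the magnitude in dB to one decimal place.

-78.7 dB

|j1100 + 1000| = √(1100² + 1000²) = 1487
|j1100| = 1100
|T(j1100)| = 191 / (1487 × 1100) = 0.0001168
20 log₁₀(0.0001168) = -78.65 dB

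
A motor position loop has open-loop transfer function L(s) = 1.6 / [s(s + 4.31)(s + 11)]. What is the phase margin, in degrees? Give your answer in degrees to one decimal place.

Gain crossover: |L(jω)| = 1 at ω ≈ 0.0337 rad s⁻¹.
∠L(j0.0337) = −90° − arctan(0.0337/4.31) − arctan(0.0337/11) ≈ -90.62°
PM = 180° + (-90.62°) = 89.38°

89.4°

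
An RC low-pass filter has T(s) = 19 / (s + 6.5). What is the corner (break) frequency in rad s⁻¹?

6.5 rad s⁻¹

The single real pole at s = −6.5 gives a corner at ω = 6.5 rad s⁻¹.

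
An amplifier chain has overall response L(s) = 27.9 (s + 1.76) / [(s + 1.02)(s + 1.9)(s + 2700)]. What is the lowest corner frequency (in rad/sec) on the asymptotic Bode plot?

1.02 rad/sec

Break frequencies occur at each pole and zero magnitude: 1.02 rad/sec, 1.76 rad/sec, 1.9 rad/sec, 2700 rad/sec.
The lowest is 1.02 rad/sec.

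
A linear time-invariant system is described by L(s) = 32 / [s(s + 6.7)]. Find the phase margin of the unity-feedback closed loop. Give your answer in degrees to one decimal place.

58.7°

Gain crossover: |L(jω)| = 1 at ω ≈ 4.08 rad/s.
∠L(j4.08) = −90° − arctan(4.08/6.7) ≈ -121.34°
PM = 180° + (-121.34°) = 58.66°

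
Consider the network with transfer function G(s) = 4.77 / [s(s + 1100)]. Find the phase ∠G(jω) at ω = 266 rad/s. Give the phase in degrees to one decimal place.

-103.6°

∠(j266 + 1100) = arctan(266/1100) = 13.59°
∠(j266) = 90.00°
∠G(j266) = − (13.59° + 90.00°) = -103.59°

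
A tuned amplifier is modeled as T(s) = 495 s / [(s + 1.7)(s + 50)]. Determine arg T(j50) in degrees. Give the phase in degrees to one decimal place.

∠(j50) = 90.00°
∠(j50 + 1.7) = arctan(50/1.7) = 88.05°
∠(j50 + 50) = arctan(50/50) = 45.00°
∠T(j50) = 90.00° − (88.05° + 45.00°) = -43.05°

-43.1°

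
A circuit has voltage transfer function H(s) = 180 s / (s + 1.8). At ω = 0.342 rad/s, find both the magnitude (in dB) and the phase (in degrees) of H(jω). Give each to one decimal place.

|j0.342| = 0.342
|j0.342 + 1.8| = √(0.342² + 1.8²) = 1.832
|H(j0.342)| = 180 × 0.342 / 1.832 = 33.599
20 log₁₀(33.599) = 30.53 dB
∠(j0.342) = 90.00°
∠(j0.342 + 1.8) = arctan(0.342/1.8) = 10.76°
∠H(j0.342) = 90.00° − 10.76° = 79.24°

|H| = 30.5 dB, ∠H = 79.2 deg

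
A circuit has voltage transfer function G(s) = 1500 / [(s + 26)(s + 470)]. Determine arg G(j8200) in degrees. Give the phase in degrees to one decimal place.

-176.5°

∠(j8200 + 26) = arctan(8200/26) = 89.82°
∠(j8200 + 470) = arctan(8200/470) = 86.72°
∠G(j8200) = − (89.82° + 86.72°) = -176.54°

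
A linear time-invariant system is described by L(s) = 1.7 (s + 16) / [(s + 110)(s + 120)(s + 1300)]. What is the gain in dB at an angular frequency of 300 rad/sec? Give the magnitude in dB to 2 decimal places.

-108.62 dB

|j300 + 16| = √(300² + 16²) = 300.4
|j300 + 110| = √(300² + 110²) = 319.5
|j300 + 120| = √(300² + 120²) = 323.1
|j300 + 1300| = √(300² + 1300²) = 1334
|L(j300)| = 1.7 × 300.4 / (319.5 × 323.1 × 1334) = 3.7078e-06
20 log₁₀(3.7078e-06) = -108.618 dB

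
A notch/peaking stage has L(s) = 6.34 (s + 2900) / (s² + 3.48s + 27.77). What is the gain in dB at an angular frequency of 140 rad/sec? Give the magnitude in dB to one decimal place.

-0.5 dB

|j140 + 2900| = √(140² + 2900²) = 2903
|(j140)² + 3.48(j140) + 27.77| = |-19572 + j487.2| = 1.958e+04
|L(j140)| = 6.34 × 2903 / 1.958e+04 = 0.94019
20 log₁₀(0.94019) = -0.54 dB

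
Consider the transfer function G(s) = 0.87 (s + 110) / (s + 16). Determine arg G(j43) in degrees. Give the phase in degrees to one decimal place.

∠(j43 + 110) = arctan(43/110) = 21.35°
∠(j43 + 16) = arctan(43/16) = 69.59°
∠G(j43) = 21.35° − 69.59° = -48.24°

-48.2 deg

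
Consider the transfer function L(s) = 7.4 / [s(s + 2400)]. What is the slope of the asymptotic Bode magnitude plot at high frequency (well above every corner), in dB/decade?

With 0 zeros and 2 poles, the high-frequency asymptotic slope is 20 × (0 − 2) = -40 dB/decade.

-40 dB/decade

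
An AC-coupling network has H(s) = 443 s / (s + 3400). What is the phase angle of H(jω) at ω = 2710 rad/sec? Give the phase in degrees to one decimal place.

∠(j2710) = 90.00°
∠(j2710 + 3400) = arctan(2710/3400) = 38.56°
∠H(j2710) = 90.00° − 38.56° = 51.44°

51.4°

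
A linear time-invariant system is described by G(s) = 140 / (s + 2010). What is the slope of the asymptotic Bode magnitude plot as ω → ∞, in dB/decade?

With 0 zeros and 1 pole, the high-frequency asymptotic slope is 20 × (0 − 1) = -20 dB/decade.

-20 dB/decade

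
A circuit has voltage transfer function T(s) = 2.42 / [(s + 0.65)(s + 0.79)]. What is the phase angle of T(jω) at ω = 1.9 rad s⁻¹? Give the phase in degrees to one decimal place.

-138.5°

∠(j1.9 + 0.65) = arctan(1.9/0.65) = 71.11°
∠(j1.9 + 0.79) = arctan(1.9/0.79) = 67.42°
∠T(j1.9) = − (71.11° + 67.42°) = -138.54°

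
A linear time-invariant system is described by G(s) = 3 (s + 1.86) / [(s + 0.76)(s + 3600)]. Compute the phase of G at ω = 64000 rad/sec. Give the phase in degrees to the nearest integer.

-87 deg

∠(j64000 + 1.86) = arctan(64000/1.86) = 90.00°
∠(j64000 + 0.76) = arctan(64000/0.76) = 90.00°
∠(j64000 + 3600) = arctan(64000/3600) = 86.78°
∠G(j64000) = 90.00° − (90.00° + 86.78°) = -86.78°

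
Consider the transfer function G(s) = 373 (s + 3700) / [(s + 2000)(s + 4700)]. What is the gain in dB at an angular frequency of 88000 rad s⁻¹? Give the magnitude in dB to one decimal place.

|j88000 + 3700| = √(88000² + 3700²) = 8.808e+04
|j88000 + 2000| = √(88000² + 2000²) = 8.802e+04
|j88000 + 4700| = √(88000² + 4700²) = 8.813e+04
|G(j88000)| = 373 × 8.808e+04 / (8.802e+04 × 8.813e+04) = 0.0042352
20 log₁₀(0.0042352) = -47.46 dB

-47.5 dB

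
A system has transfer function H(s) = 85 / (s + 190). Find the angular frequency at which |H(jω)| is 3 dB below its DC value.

190 rad/sec

For a single-pole low-pass, the −3 dB point is at the pole: ω = 190 rad/sec.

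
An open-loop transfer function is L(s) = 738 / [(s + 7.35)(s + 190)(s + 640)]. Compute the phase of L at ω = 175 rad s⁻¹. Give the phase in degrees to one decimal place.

∠(j175 + 7.35) = arctan(175/7.35) = 87.59°
∠(j175 + 190) = arctan(175/190) = 42.65°
∠(j175 + 640) = arctan(175/640) = 15.29°
∠L(j175) = − (87.59° + 42.65° + 15.29°) = -145.53°

-145.5°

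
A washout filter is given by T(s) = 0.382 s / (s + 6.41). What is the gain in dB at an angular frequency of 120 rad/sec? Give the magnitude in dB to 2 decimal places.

-8.37 dB

|j120| = 120
|j120 + 6.41| = √(120² + 6.41²) = 120.2
|T(j120)| = 0.382 × 120 / 120.2 = 0.38146
20 log₁₀(0.38146) = -8.371 dB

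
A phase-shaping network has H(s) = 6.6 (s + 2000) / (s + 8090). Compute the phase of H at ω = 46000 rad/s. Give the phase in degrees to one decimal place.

7.5°

∠(j46000 + 2000) = arctan(46000/2000) = 87.51°
∠(j46000 + 8090) = arctan(46000/8090) = 80.03°
∠H(j46000) = 87.51° − 80.03° = 7.49°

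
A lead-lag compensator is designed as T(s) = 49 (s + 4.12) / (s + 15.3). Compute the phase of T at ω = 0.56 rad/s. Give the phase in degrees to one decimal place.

5.6°

∠(j0.56 + 4.12) = arctan(0.56/4.12) = 7.74°
∠(j0.56 + 15.3) = arctan(0.56/15.3) = 2.10°
∠T(j0.56) = 7.74° − 2.10° = 5.64°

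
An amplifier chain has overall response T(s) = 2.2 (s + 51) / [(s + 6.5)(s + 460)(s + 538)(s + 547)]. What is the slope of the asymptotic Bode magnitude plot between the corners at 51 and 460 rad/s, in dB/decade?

In this band the factors already past their corner are: zero at 51, pole at 6.5; net slope = 0 dB/decade.

0 dB/decade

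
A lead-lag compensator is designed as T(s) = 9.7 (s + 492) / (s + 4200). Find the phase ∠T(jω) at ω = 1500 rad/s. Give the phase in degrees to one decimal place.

∠(j1500 + 492) = arctan(1500/492) = 71.84°
∠(j1500 + 4200) = arctan(1500/4200) = 19.65°
∠T(j1500) = 71.84° − 19.65° = 52.19°

52.2°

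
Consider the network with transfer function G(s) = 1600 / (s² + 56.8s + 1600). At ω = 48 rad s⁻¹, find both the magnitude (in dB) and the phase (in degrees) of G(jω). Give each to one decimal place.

|G| = -4.9 dB, ∠G = -104.5°

|(j48)² + 56.8(j48) + 1600| = |-704 + j2726.4| = 2816
|G(j48)| = 1600 / 2816 = 0.56822
20 log₁₀(0.56822) = -4.91 dB
∠[(j48)² + 56.8(j48) + 1600] = ∠[-704 + j2726.4] = 104.48°
∠G(j48) = −104.48° = -104.48°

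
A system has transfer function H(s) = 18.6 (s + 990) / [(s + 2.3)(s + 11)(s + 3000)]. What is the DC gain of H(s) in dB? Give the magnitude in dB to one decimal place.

-12.3 dB

H(0) = 18.6 × 990 / (2.3 × 11 × 3000) = 0.24261
20 log₁₀(0.24261) = -12.30 dB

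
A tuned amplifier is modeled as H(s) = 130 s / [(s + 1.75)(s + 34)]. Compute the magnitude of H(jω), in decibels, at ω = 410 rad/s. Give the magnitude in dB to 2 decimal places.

-10.01 dB

|j410| = 410
|j410 + 1.75| = √(410² + 1.75²) = 410
|j410 + 34| = √(410² + 34²) = 411.4
|H(j410)| = 130 × 410 / (410 × 411.4) = 0.31599
20 log₁₀(0.31599) = -10.007 dB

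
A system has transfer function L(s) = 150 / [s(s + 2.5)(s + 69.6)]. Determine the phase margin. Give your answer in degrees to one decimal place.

71.2°

Gain crossover: |L(jω)| = 1 at ω ≈ 0.819 rad/s.
∠L(j0.819) = −90° − arctan(0.819/2.5) − arctan(0.819/69.6) ≈ -108.82°
PM = 180° + (-108.82°) = 71.18°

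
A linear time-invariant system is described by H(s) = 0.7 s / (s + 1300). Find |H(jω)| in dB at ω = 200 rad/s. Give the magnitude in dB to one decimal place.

-19.5 dB

|j200| = 200
|j200 + 1300| = √(200² + 1300²) = 1315
|H(j200)| = 0.7 × 200 / 1315 = 0.10644
20 log₁₀(0.10644) = -19.46 dB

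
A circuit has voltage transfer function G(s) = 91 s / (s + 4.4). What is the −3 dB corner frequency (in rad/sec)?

For a single-pole high-pass, the −3 dB point is at the pole: ω = 4.4 rad/sec.

4.4 rad/sec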